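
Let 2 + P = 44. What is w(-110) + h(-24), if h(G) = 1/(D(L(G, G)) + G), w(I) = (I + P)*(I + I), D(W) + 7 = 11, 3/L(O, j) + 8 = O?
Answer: 299199/20 ≈ 14960.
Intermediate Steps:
P = 42 (P = -2 + 44 = 42)
L(O, j) = 3/(-8 + O)
D(W) = 4 (D(W) = -7 + 11 = 4)
w(I) = 2*I*(42 + I) (w(I) = (I + 42)*(I + I) = (42 + I)*(2*I) = 2*I*(42 + I))
h(G) = 1/(4 + G)
w(-110) + h(-24) = 2*(-110)*(42 - 110) + 1/(4 - 24) = 2*(-110)*(-68) + 1/(-20) = 14960 - 1/20 = 299199/20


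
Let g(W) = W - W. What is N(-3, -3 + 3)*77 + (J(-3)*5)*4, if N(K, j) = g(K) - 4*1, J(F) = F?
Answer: -368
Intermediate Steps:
g(W) = 0
N(K, j) = -4 (N(K, j) = 0 - 4*1 = 0 - 4 = -4)
N(-3, -3 + 3)*77 + (J(-3)*5)*4 = -4*77 - 3*5*4 = -308 - 15*4 = -308 - 60 = -368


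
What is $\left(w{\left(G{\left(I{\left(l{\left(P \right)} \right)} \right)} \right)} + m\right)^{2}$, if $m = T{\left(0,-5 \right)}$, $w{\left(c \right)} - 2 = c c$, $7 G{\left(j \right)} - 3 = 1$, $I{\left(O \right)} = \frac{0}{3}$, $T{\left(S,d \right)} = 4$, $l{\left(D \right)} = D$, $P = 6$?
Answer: $\frac{96100}{2401} \approx 40.025$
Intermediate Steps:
$I{\left(O \right)} = 0$ ($I{\left(O \right)} = 0 \cdot \frac{1}{3} = 0$)
$G{\left(j \right)} = \frac{4}{7}$ ($G{\left(j \right)} = \frac{3}{7} + \frac{1}{7} \cdot 1 = \frac{3}{7} + \frac{1}{7} = \frac{4}{7}$)
$w{\left(c \right)} = 2 + c^{2}$ ($w{\left(c \right)} = 2 + c c = 2 + c^{2}$)
$m = 4$
$\left(w{\left(G{\left(I{\left(l{\left(P \right)} \right)} \right)} \right)} + m\right)^{2} = \left(\left(2 + \left(\frac{4}{7}\right)^{2}\right) + 4\right)^{2} = \left(\left(2 + \frac{16}{49}\right) + 4\right)^{2} = \left(\frac{114}{49} + 4\right)^{2} = \left(\frac{310}{49}\right)^{2} = \frac{96100}{2401}$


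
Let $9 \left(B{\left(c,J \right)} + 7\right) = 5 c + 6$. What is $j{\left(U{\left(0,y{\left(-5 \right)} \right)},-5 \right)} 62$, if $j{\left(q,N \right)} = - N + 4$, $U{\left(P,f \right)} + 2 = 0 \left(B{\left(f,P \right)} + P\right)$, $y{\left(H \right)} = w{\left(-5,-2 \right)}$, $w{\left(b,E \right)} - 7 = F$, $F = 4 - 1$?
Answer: $558$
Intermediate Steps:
$F = 3$
$B{\left(c,J \right)} = - \frac{19}{3} + \frac{5 c}{9}$ ($B{\left(c,J \right)} = -7 + \frac{5 c + 6}{9} = -7 + \frac{6 + 5 c}{9} = -7 + \left(\frac{2}{3} + \frac{5 c}{9}\right) = - \frac{19}{3} + \frac{5 c}{9}$)
$w{\left(b,E \right)} = 10$ ($w{\left(b,E \right)} = 7 + 3 = 10$)
$y{\left(H \right)} = 10$
$U{\left(P,f \right)} = -2$ ($U{\left(P,f \right)} = -2 + 0 \left(\left(- \frac{19}{3} + \frac{5 f}{9}\right) + P\right) = -2 + 0 \left(- \frac{19}{3} + P + \frac{5 f}{9}\right) = -2 + 0 = -2$)
$j{\left(q,N \right)} = 4 - N$
$j{\left(U{\left(0,y{\left(-5 \right)} \right)},-5 \right)} 62 = \left(4 - -5\right) 62 = \left(4 + 5\right) 62 = 9 \cdot 62 = 558$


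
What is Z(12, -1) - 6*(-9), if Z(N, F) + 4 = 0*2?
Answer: 50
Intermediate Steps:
Z(N, F) = -4 (Z(N, F) = -4 + 0*2 = -4 + 0 = -4)
Z(12, -1) - 6*(-9) = -4 - 6*(-9) = -4 + 54 = 50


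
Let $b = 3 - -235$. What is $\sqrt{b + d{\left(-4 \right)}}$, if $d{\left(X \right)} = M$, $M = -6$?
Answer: $2 \sqrt{58} \approx 15.232$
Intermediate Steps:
$d{\left(X \right)} = -6$
$b = 238$ ($b = 3 + 235 = 238$)
$\sqrt{b + d{\left(-4 \right)}} = \sqrt{238 - 6} = \sqrt{232} = 2 \sqrt{58}$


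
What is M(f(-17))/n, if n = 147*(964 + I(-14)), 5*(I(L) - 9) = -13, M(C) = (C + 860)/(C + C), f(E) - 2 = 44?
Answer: 755/10936408 ≈ 6.9035e-5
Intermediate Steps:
f(E) = 46 (f(E) = 2 + 44 = 46)
M(C) = (860 + C)/(2*C) (M(C) = (860 + C)/((2*C)) = (860 + C)*(1/(2*C)) = (860 + C)/(2*C))
I(L) = 32/5 (I(L) = 9 + (⅕)*(-13) = 9 - 13/5 = 32/5)
n = 713244/5 (n = 147*(964 + 32/5) = 147*(4852/5) = 713244/5 ≈ 1.4265e+5)
M(f(-17))/n = ((½)*(860 + 46)/46)/(713244/5) = ((½)*(1/46)*906)*(5/713244) = (453/46)*(5/713244) = 755/10936408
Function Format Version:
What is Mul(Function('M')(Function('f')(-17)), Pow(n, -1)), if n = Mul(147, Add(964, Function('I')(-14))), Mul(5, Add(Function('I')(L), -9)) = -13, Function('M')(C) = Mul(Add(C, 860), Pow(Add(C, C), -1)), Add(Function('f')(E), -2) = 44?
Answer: Rational(755, 10936408) ≈ 6.9035e-5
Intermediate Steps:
Function('f')(E) = 46 (Function('f')(E) = Add(2, 44) = 46)
Function('M')(C) = Mul(Rational(1, 2), Pow(C, -1), Add(860, C)) (Function('M')(C) = Mul(Add(860, C), Pow(Mul(2, C), -1)) = Mul(Add(860, C), Mul(Rational(1, 2), Pow(C, -1))) = Mul(Rational(1, 2), Pow(C, -1), Add(860, C)))
Function('I')(L) = Rational(32, 5) (Function('I')(L) = Add(9, Mul(Rational(1, 5), -13)) = Add(9, Rational(-13, 5)) = Rational(32, 5))
n = Rational(713244, 5) (n = Mul(147, Add(964, Rational(32, 5))) = Mul(147, Rational(4852, 5)) = Rational(713244, 5) ≈ 1.4265e+5)
Mul(Function('M')(Function('f')(-17)), Pow(n, -1)) = Mul(Mul(Rational(1, 2), Pow(46, -1), Add(860, 46)), Pow(Rational(713244, 5), -1)) = Mul(Mul(Rational(1, 2), Rational(1, 46), 906), Rational(5, 713244)) = Mul(Rational(453, 46), Rational(5, 713244)) = Rational(755, 10936408)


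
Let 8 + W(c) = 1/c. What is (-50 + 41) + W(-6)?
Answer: -103/6 ≈ -17.167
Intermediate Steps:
W(c) = -8 + 1/c
(-50 + 41) + W(-6) = (-50 + 41) + (-8 + 1/(-6)) = -9 + (-8 - ⅙) = -9 - 49/6 = -103/6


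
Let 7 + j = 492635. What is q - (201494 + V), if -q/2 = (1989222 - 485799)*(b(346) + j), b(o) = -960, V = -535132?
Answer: -1478369625490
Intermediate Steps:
j = 492628 (j = -7 + 492635 = 492628)
q = -1478369959128 (q = -2*(1989222 - 485799)*(-960 + 492628) = -3006846*491668 = -2*739184979564 = -1478369959128)
q - (201494 + V) = -1478369959128 - (201494 - 535132) = -1478369959128 - 1*(-333638) = -1478369959128 + 333638 = -1478369625490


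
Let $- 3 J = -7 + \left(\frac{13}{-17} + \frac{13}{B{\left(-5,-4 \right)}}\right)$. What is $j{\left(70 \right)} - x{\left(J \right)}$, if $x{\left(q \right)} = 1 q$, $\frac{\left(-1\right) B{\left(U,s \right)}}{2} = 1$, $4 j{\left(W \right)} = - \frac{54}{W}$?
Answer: $- \frac{35327}{7140} \approx -4.9478$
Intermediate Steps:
$j{\left(W \right)} = - \frac{27}{2 W}$ ($j{\left(W \right)} = \frac{\left(-54\right) \frac{1}{W}}{4} = - \frac{27}{2 W}$)
$B{\left(U,s \right)} = -2$ ($B{\left(U,s \right)} = \left(-2\right) 1 = -2$)
$J = \frac{485}{102}$ ($J = - \frac{-7 + \left(\frac{13}{-17} + \frac{13}{-2}\right)}{3} = - \frac{-7 + \left(13 \left(- \frac{1}{17}\right) + 13 \left(- \frac{1}{2}\right)\right)}{3} = - \frac{-7 - \frac{247}{34}}{3} = \left(- \frac{1}{3}\right) \left(- \frac{485}{34}\right) = \frac{485}{102} \approx 4.7549$)
$x{\left(q \right)} = q$
$j{\left(70 \right)} - x{\left(J \right)} = - \frac{27}{2 \cdot 70} - \frac{485}{102} = \left(- \frac{27}{2}\right) \frac{1}{70} - \frac{485}{102} = - \frac{27}{140} - \frac{485}{102} = - \frac{35327}{7140}$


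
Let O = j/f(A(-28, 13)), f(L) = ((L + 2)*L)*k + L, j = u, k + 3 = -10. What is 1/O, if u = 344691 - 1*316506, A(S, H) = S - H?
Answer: -20828/28185 ≈ -0.73897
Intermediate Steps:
k = -13 (k = -3 - 10 = -13)
u = 28185 (u = 344691 - 316506 = 28185)
j = 28185
f(L) = L - 13*L*(2 + L) (f(L) = ((L + 2)*L)*(-13) + L = ((2 + L)*L)*(-13) + L = (L*(2 + L))*(-13) + L = -13*L*(2 + L) + L = L - 13*L*(2 + L))
O = -28185/20828 (O = 28185/(((-28 - 1*13)*(-25 - 13*(-28 - 1*13)))) = 28185/(((-28 - 13)*(-25 - 13*(-28 - 13)))) = 28185/((-41*(-25 - 13*(-41)))) = 28185/((-41*(-25 + 533))) = 28185/((-41*508)) = 28185/(-20828) = 28185*(-1/20828) = -28185/20828 ≈ -1.3532)
1/O = 1/(-28185/20828) = -20828/28185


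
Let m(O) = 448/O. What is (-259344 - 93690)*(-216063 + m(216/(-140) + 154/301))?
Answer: 7413802611534/97 ≈ 7.6431e+10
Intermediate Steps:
(-259344 - 93690)*(-216063 + m(216/(-140) + 154/301)) = (-259344 - 93690)*(-216063 + 448/(216/(-140) + 154/301)) = -353034*(-216063 + 448/(216*(-1/140) + 154*(1/301))) = -353034*(-216063 + 448/(-54/35 + 22/43)) = -353034*(-216063 + 448/(-1552/1505)) = -353034*(-216063 + 448*(-1505/1552)) = -353034*(-216063 - 42140/97) = -353034*(-21000251/97) = 7413802611534/97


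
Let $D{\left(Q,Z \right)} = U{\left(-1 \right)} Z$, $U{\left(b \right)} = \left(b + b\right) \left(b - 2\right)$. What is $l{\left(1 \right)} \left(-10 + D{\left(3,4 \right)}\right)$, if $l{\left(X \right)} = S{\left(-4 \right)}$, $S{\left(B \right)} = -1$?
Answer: $-14$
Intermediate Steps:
$l{\left(X \right)} = -1$
$U{\left(b \right)} = 2 b \left(-2 + b\right)$
$D{\left(Q,Z \right)} = 6 Z$ ($D{\left(Q,Z \right)} = 2 \left(-1\right) \left(-2 - 1\right) Z = 2 \left(-1\right) \left(-3\right) Z = 6 Z$)
$l{\left(1 \right)} \left(-10 + D{\left(3,4 \right)}\right) = - (-10 + 6 \cdot 4) = - (-10 + 24) = \left(-1\right) 14 = -14$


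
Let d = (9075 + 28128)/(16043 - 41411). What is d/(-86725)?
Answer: 12401/733346600 ≈ 1.6910e-5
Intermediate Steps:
d = -12401/8456 (d = 37203/(-25368) = 37203*(-1/25368) = -12401/8456 ≈ -1.4665)
d/(-86725) = -12401/8456/(-86725) = -12401/8456*(-1/86725) = 12401/733346600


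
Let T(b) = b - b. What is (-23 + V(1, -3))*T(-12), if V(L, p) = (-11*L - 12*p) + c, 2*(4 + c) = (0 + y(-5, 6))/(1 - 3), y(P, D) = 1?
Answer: 0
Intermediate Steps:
T(b) = 0
c = -17/4 (c = -4 + ((0 + 1)/(1 - 3))/2 = -4 + (1/(-2))/2 = -4 + (1*(-½))/2 = -4 + (½)*(-½) = -4 - ¼ = -17/4 ≈ -4.2500)
V(L, p) = -17/4 - 12*p - 11*L (V(L, p) = (-11*L - 12*p) - 17/4 = (-12*p - 11*L) - 17/4 = -17/4 - 12*p - 11*L)
(-23 + V(1, -3))*T(-12) = (-23 + (-17/4 - 12*(-3) - 11*1))*0 = (-23 + (-17/4 + 36 - 11))*0 = (-23 + 83/4)*0 = -9/4*0 = 0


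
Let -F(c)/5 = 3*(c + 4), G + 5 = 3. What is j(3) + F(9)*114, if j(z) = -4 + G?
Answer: -22236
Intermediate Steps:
G = -2 (G = -5 + 3 = -2)
j(z) = -6 (j(z) = -4 - 2 = -6)
F(c) = -60 - 15*c (F(c) = -15*(c + 4) = -15*(4 + c) = -5*(12 + 3*c) = -60 - 15*c)
j(3) + F(9)*114 = -6 + (-60 - 15*9)*114 = -6 + (-60 - 135)*114 = -6 - 195*114 = -6 - 22230 = -22236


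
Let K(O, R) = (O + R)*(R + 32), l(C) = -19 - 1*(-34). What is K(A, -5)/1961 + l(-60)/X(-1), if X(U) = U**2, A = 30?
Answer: 30090/1961 ≈ 15.344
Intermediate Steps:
l(C) = 15 (l(C) = -19 + 34 = 15)
K(O, R) = (32 + R)*(O + R) (K(O, R) = (O + R)*(32 + R) = (32 + R)*(O + R))
K(A, -5)/1961 + l(-60)/X(-1) = ((-5)**2 + 32*30 + 32*(-5) + 30*(-5))/1961 + 15/((-1)**2) = (25 + 960 - 160 - 150)*(1/1961) + 15/1 = 675*(1/1961) + 15*1 = 675/1961 + 15 = 30090/1961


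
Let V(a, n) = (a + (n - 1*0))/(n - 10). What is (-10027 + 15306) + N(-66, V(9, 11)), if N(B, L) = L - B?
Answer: 5365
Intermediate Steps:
V(a, n) = (a + n)/(-10 + n) (V(a, n) = (a + (n + 0))/(-10 + n) = (a + n)/(-10 + n))
(-10027 + 15306) + N(-66, V(9, 11)) = (-10027 + 15306) + ((9 + 11)/(-10 + 11) - 1*(-66)) = 5279 + (20/1 + 66) = 5279 + (1*20 + 66) = 5279 + (20 + 66) = 5279 + 86 = 5365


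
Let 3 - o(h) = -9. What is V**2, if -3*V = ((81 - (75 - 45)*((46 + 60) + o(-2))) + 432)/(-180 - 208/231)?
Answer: 54325820241/1746236944 ≈ 31.110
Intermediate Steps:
o(h) = 12 (o(h) = 3 - 1*(-9) = 3 + 9 = 12)
V = -233079/41788 (V = -((81 - (75 - 45)*((46 + 60) + 12)) + 432)/(3*(-180 - 208/231)) = -((81 - 30*(106 + 12)) + 432)/(3*(-180 - 208*1/231)) = -((81 - 30*118) + 432)/(3*(-180 - 208/231)) = -((81 - 1*3540) + 432)/(3*(-41788/231)) = -((81 - 3540) + 432)*(-231)/(3*41788) = -(-3459 + 432)*(-231)/(3*41788) = -(-1009)*(-231)/41788 = -1/3*699237/41788 = -233079/41788 ≈ -5.5777)
V**2 = (-233079/41788)**2 = 54325820241/1746236944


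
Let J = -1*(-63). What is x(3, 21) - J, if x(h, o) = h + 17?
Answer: -43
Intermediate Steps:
x(h, o) = 17 + h
J = 63
x(3, 21) - J = (17 + 3) - 1*63 = 20 - 63 = -43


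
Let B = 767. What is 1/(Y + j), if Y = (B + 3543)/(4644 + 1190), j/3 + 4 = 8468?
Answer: 2917/74070619 ≈ 3.9381e-5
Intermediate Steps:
j = 25392 (j = -12 + 3*8468 = -12 + 25404 = 25392)
Y = 2155/2917 (Y = (767 + 3543)/(4644 + 1190) = 4310/5834 = 4310*(1/5834) = 2155/2917 ≈ 0.73877)
1/(Y + j) = 1/(2155/2917 + 25392) = 1/(74070619/2917) = 2917/74070619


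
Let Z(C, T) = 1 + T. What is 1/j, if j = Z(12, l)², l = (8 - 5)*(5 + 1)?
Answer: 1/361 ≈ 0.0027701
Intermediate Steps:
l = 18 (l = 3*6 = 18)
j = 361 (j = (1 + 18)² = 19² = 361)
1/j = 1/361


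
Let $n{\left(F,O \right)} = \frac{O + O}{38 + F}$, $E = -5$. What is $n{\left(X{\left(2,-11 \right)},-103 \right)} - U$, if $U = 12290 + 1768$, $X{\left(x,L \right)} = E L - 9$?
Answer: $- \frac{590539}{42} \approx -14060.0$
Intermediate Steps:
$X{\left(x,L \right)} = -9 - 5 L$ ($X{\left(x,L \right)} = - 5 L - 9 = -9 - 5 L$)
$n{\left(F,O \right)} = \frac{2 O}{38 + F}$
$U = 14058$
$n{\left(X{\left(2,-11 \right)},-103 \right)} - U = 2 \left(-103\right) \frac{1}{38 - -46} - 14058 = 2 \left(-103\right) \frac{1}{38 + \left(-9 + 55\right)} - 14058 = 2 \left(-103\right) \frac{1}{38 + 46} - 14058 = 2 \left(-103\right) \frac{1}{84} - 14058 = - \frac{103}{42} - 14058 = - \frac{590539}{42}$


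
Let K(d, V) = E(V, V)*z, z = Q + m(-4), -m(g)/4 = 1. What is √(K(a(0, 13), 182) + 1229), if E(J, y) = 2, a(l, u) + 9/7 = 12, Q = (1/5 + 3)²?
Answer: √31037/5 ≈ 35.235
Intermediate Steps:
m(g) = -4 (m(g) = -4*1 = -4)
Q = 256/25 (Q = (⅕ + 3)² = (16/5)² = 256/25 ≈ 10.240)
a(l, u) = 75/7 (a(l, u) = -9/7 + 12 = 75/7)
z = 156/25 (z = 256/25 - 4 = 156/25 ≈ 6.2400)
K(d, V) = 312/25 (K(d, V) = 2*(156/25) = 312/25)
√(K(a(0, 13), 182) + 1229) = √(312/25 + 1229) = √(31037/25) = √31037/5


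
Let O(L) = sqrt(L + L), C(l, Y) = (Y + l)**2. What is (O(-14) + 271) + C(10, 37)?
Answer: 2480 + 2*I*sqrt(7) ≈ 2480.0 + 5.2915*I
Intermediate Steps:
O(L) = sqrt(2)*sqrt(L) (O(L) = sqrt(2*L) = sqrt(2)*sqrt(L))
(O(-14) + 271) + C(10, 37) = (sqrt(2)*sqrt(-14) + 271) + (37 + 10)**2 = (sqrt(2)*(I*sqrt(14)) + 271) + 47**2 = (2*I*sqrt(7) + 271) + 2209 = (271 + 2*I*sqrt(7)) + 2209 = 2480 + 2*I*sqrt(7)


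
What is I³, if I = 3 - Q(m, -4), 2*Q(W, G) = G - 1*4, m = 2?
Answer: 343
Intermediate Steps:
Q(W, G) = -2 + G/2 (Q(W, G) = (G - 1*4)/2 = (G - 4)/2 = (-4 + G)/2 = -2 + G/2)
I = 7 (I = 3 - (-2 + (½)*(-4)) = 3 - (-2 - 2) = 3 - 1*(-4) = 3 + 4 = 7)
I³ = 7³ = 343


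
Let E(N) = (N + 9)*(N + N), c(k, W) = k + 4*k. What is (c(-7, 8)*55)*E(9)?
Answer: -623700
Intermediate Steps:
c(k, W) = 5*k
E(N) = 2*N*(9 + N) (E(N) = (9 + N)*(2*N) = 2*N*(9 + N))
(c(-7, 8)*55)*E(9) = ((5*(-7))*55)*(2*9*(9 + 9)) = (-35*55)*(2*9*18) = -1925*324 = -623700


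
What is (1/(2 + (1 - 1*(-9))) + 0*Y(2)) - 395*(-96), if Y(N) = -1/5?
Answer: 455041/12 ≈ 37920.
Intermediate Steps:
Y(N) = -⅕ (Y(N) = -1*⅕ = -⅕)
(1/(2 + (1 - 1*(-9))) + 0*Y(2)) - 395*(-96) = (1/(2 + (1 - 1*(-9))) + 0*(-⅕)) - 395*(-96) = (1/(2 + (1 + 9)) + 0) + 37920 = (1/(2 + 10) + 0) + 37920 = (1/12 + 0) + 37920 = 1/12 + 37920 = 455041/12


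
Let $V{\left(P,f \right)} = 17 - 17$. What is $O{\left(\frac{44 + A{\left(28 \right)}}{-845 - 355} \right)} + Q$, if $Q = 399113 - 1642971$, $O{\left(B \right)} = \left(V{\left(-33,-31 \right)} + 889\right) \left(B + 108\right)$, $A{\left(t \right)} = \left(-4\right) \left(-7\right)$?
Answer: $- \frac{57394967}{50} \approx -1.1479 \cdot 10^{6}$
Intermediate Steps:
$V{\left(P,f \right)} = 0$ ($V{\left(P,f \right)} = 17 - 17 = 0$)
$A{\left(t \right)} = 28$
$O{\left(B \right)} = 96012 + 889 B$ ($O{\left(B \right)} = \left(0 + 889\right) \left(B + 108\right) = 889 \left(108 + B\right) = 96012 + 889 B$)
$Q = -1243858$
$O{\left(\frac{44 + A{\left(28 \right)}}{-845 - 355} \right)} + Q = \left(96012 + 889 \frac{44 + 28}{-845 - 355}\right) - 1243858 = \left(96012 + 889 \frac{72}{-1200}\right) - 1243858 = \left(96012 + 889 \cdot 72 \left(- \frac{1}{1200}\right)\right) - 1243858 = \left(96012 + 889 \left(- \frac{3}{50}\right)\right) - 1243858 = \left(96012 - \frac{2667}{50}\right) - 1243858 = \frac{4797933}{50} - 1243858 = - \frac{57394967}{50}$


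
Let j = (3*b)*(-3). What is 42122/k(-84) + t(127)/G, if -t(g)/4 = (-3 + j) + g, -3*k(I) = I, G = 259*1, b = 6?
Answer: 778697/518 ≈ 1503.3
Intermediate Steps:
G = 259
j = -54 (j = (3*6)*(-3) = 18*(-3) = -54)
k(I) = -I/3
t(g) = 228 - 4*g (t(g) = -4*((-3 - 54) + g) = -4*(-57 + g) = 228 - 4*g)
42122/k(-84) + t(127)/G = 42122/((-⅓*(-84))) + (228 - 4*127)/259 = 42122/28 + (228 - 508)*(1/259) = 42122*(1/28) - 280*1/259 = 21061/14 - 40/37 = 778697/518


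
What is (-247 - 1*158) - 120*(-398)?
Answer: 47355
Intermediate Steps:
(-247 - 1*158) - 120*(-398) = (-247 - 158) + 47760 = -405 + 47760 = 47355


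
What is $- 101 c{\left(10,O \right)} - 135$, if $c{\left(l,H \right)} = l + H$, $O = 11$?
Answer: $-2256$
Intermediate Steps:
$c{\left(l,H \right)} = H + l$
$- 101 c{\left(10,O \right)} - 135 = - 101 \left(11 + 10\right) - 135 = \left(-101\right) 21 - 135 = -2121 - 135 = -2256$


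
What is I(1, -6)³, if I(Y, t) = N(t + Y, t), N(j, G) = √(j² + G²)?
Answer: 61*√61 ≈ 476.43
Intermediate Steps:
N(j, G) = √(G² + j²)
I(Y, t) = √(t² + (Y + t)²) (I(Y, t) = √(t² + (t + Y)²) = √(t² + (Y + t)²))
I(1, -6)³ = (√((-6)² + (1 - 6)²))³ = (√(36 + (-5)²))³ = (√(36 + 25))³ = (√61)³ = 61*√61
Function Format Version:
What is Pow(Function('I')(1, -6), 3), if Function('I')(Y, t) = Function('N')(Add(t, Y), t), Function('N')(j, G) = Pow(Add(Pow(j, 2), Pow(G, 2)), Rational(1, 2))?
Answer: Mul(61, Pow(61, Rational(1, 2))) ≈ 476.43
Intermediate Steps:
Function('N')(j, G) = Pow(Add(Pow(G, 2), Pow(j, 2)), Rational(1, 2))
Function('I')(Y, t) = Pow(Add(Pow(t, 2), Pow(Add(Y, t), 2)), Rational(1, 2)) (Function('I')(Y, t) = Pow(Add(Pow(t, 2), Pow(Add(t, Y), 2)), Rational(1, 2)) = Pow(Add(Pow(t, 2), Pow(Add(Y, t), 2)), Rational(1, 2)))
Pow(Function('I')(1, -6), 3) = Pow(Pow(Add(Pow(-6, 2), Pow(Add(1, -6), 2)), Rational(1, 2)), 3) = Pow(Pow(Add(36, Pow(-5, 2)), Rational(1, 2)), 3) = Pow(Pow(Add(36, 25), Rational(1, 2)), 3) = Pow(Pow(61, Rational(1, 2)), 3) = Mul(61, Pow(61, Rational(1, 2)))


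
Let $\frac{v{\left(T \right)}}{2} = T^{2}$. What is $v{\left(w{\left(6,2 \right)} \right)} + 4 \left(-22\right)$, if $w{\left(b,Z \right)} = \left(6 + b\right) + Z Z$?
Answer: $424$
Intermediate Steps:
$w{\left(b,Z \right)} = 6 + b + Z^{2}$ ($w{\left(b,Z \right)} = \left(6 + b\right) + Z^{2} = 6 + b + Z^{2}$)
$v{\left(T \right)} = 2 T^{2}$
$v{\left(w{\left(6,2 \right)} \right)} + 4 \left(-22\right) = 2 \left(6 + 6 + 2^{2}\right)^{2} + 4 \left(-22\right) = 2 \left(6 + 6 + 4\right)^{2} - 88 = 2 \cdot 16^{2} - 88 = 2 \cdot 256 - 88 = 512 - 88 = 424$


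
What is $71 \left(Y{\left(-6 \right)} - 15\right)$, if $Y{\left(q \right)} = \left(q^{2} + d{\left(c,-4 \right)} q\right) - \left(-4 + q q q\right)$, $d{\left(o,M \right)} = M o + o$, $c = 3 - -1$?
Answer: $22223$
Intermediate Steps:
$c = 4$ ($c = 3 + 1 = 4$)
$d{\left(o,M \right)} = o + M o$
$Y{\left(q \right)} = 4 + q^{2} - q^{3} - 12 q$ ($Y{\left(q \right)} = \left(q^{2} + 4 \left(1 - 4\right) q\right) - \left(-4 + q q q\right) = \left(q^{2} + 4 \left(-3\right) q\right) - \left(-4 + q^{2} q\right) = \left(q^{2} - 12 q\right) - \left(-4 + q^{3}\right) = 4 + q^{2} - q^{3} - 12 q$)
$71 \left(Y{\left(-6 \right)} - 15\right) = 71 \left(\left(4 + \left(-6\right)^{2} - \left(-6\right)^{3} - -72\right) - 15\right) = 71 \left(\left(4 + 36 - -216 + 72\right) - 15\right) = 71 \left(\left(4 + 36 + 216 + 72\right) - 15\right) = 71 \left(328 - 15\right) = 71 \cdot 313 = 22223$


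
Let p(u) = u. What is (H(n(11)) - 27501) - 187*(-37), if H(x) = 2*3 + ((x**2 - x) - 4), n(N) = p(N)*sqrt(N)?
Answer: -19249 - 11*sqrt(11) ≈ -19285.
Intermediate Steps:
n(N) = N**(3/2) (n(N) = N*sqrt(N) = N**(3/2))
H(x) = 2 + x**2 - x (H(x) = 6 + (-4 + x**2 - x) = 2 + x**2 - x)
(H(n(11)) - 27501) - 187*(-37) = ((2 + (11**(3/2))**2 - 11**(3/2)) - 27501) - 187*(-37) = ((2 + (11*sqrt(11))**2 - 11*sqrt(11)) - 27501) + 6919 = ((2 + 1331 - 11*sqrt(11)) - 27501) + 6919 = ((1333 - 11*sqrt(11)) - 27501) + 6919 = (-26168 - 11*sqrt(11)) + 6919 = -19249 - 11*sqrt(11)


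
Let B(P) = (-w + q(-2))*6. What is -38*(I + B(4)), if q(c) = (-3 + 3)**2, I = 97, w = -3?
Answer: -4370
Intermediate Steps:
q(c) = 0 (q(c) = 0**2 = 0)
B(P) = 18 (B(P) = (-1*(-3) + 0)*6 = (3 + 0)*6 = 3*6 = 18)
-38*(I + B(4)) = -38*(97 + 18) = -38*115 = -4370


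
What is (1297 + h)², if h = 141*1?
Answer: 2067844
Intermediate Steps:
h = 141
(1297 + h)² = (1297 + 141)² = 1438² = 2067844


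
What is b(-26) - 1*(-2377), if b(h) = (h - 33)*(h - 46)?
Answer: 6625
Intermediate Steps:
b(h) = (-46 + h)*(-33 + h) (b(h) = (-33 + h)*(-46 + h) = (-46 + h)*(-33 + h))
b(-26) - 1*(-2377) = (1518 + (-26)**2 - 79*(-26)) - 1*(-2377) = (1518 + 676 + 2054) + 2377 = 4248 + 2377 = 6625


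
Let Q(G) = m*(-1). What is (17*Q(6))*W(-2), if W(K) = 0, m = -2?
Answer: 0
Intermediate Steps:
Q(G) = 2 (Q(G) = -2*(-1) = 2)
(17*Q(6))*W(-2) = (17*2)*0 = 34*0 = 0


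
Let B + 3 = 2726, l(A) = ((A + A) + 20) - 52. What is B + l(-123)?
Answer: 2445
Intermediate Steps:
l(A) = -32 + 2*A (l(A) = (2*A + 20) - 52 = (20 + 2*A) - 52 = -32 + 2*A)
B = 2723 (B = -3 + 2726 = 2723)
B + l(-123) = 2723 + (-32 + 2*(-123)) = 2723 + (-32 - 246) = 2723 - 278 = 2445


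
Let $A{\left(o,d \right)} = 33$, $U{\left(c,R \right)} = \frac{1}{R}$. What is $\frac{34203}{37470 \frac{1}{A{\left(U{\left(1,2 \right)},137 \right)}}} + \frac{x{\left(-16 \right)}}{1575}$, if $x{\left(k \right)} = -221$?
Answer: $\frac{117961337}{3934350} \approx 29.982$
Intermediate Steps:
$\frac{34203}{37470 \frac{1}{A{\left(U{\left(1,2 \right)},137 \right)}}} + \frac{x{\left(-16 \right)}}{1575} = \frac{34203}{37470 \cdot \frac{1}{33}} - \frac{221}{1575} = \frac{34203}{\frac{12490}{11}} - \frac{221}{1575} = 34203 \cdot \frac{11}{12490} - \frac{221}{1575} = \frac{376233}{12490} - \frac{221}{1575} = \frac{117961337}{3934350}$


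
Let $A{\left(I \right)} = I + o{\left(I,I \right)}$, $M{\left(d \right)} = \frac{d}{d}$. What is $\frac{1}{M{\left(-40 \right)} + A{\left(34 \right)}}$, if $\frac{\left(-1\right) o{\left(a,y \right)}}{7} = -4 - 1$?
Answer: $\frac{1}{70} \approx 0.014286$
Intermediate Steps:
$o{\left(a,y \right)} = 35$ ($o{\left(a,y \right)} = - 7 \left(-4 - 1\right) = \left(-7\right) \left(-5\right) = 35$)
$M{\left(d \right)} = 1$
$A{\left(I \right)} = 35 + I$ ($A{\left(I \right)} = I + 35 = 35 + I$)
$\frac{1}{M{\left(-40 \right)} + A{\left(34 \right)}} = \frac{1}{1 + \left(35 + 34\right)} = \frac{1}{1 + 69} = \frac{1}{70}$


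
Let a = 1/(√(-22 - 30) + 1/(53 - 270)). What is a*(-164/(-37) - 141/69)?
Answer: -441161/2083783279 - 191463874*I*√13/2083783279 ≈ -0.00021171 - 0.33129*I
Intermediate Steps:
a = 1/(-1/217 + 2*I*√13) (a = 1/(√(-52) + 1/(-217)) = 1/(2*I*√13 - 1/217) = 1/(-1/217 + 2*I*√13) ≈ -8.86e-5 - 0.13867*I)
a*(-164/(-37) - 141/69) = (-217/2448629 - 94178*I*√13/2448629)*(-164/(-37) - 141/69) = (-217/2448629 - 94178*I*√13/2448629)*(-164*(-1/37) - 141*1/69) = (-217/2448629 - 94178*I*√13/2448629)*(164/37 - 47/23) = (-217/2448629 - 94178*I*√13/2448629)*(2033/851) = -441161/2083783279 - 191463874*I*√13/2083783279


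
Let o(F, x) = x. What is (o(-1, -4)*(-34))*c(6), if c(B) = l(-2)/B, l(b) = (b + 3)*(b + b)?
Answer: -272/3 ≈ -90.667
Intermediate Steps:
l(b) = 2*b*(3 + b) (l(b) = (3 + b)*(2*b) = 2*b*(3 + b))
c(B) = -4/B (c(B) = (2*(-2)*(3 - 2))/B = (2*(-2)*1)/B = -4/B)
(o(-1, -4)*(-34))*c(6) = (-4*(-34))*(-4/6) = 136*(-4*1/6) = 136*(-2/3) = -272/3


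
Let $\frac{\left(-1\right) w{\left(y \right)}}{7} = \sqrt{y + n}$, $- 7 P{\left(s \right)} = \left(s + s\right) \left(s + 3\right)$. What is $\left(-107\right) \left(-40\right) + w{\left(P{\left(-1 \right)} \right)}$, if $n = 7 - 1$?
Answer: $4280 - \sqrt{322} \approx 4262.1$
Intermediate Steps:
$n = 6$ ($n = 7 - 1 = 6$)
$P{\left(s \right)} = - \frac{2 s \left(3 + s\right)}{7}$ ($P{\left(s \right)} = - \frac{\left(s + s\right) \left(s + 3\right)}{7} = - \frac{2 s \left(3 + s\right)}{7}$)
$w{\left(y \right)} = - 7 \sqrt{6 + y}$ ($w{\left(y \right)} = - 7 \sqrt{y + 6} = - 7 \sqrt{6 + y}$)
$\left(-107\right) \left(-40\right) + w{\left(P{\left(-1 \right)} \right)} = \left(-107\right) \left(-40\right) - 7 \sqrt{6 - - \frac{2 \left(3 - 1\right)}{7}} = 4280 - 7 \sqrt{6 - \left(- \frac{2}{7}\right) 2} = 4280 - 7 \sqrt{6 + \frac{4}{7}} = 4280 - 7 \sqrt{\frac{46}{7}} = 4280 - 7 \frac{\sqrt{322}}{7} = 4280 - \sqrt{322}$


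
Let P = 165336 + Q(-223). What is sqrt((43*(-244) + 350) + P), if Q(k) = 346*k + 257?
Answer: sqrt(78293) ≈ 279.81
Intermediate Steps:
Q(k) = 257 + 346*k
P = 88435 (P = 165336 + (257 + 346*(-223)) = 165336 + (257 - 77158) = 165336 - 76901 = 88435)
sqrt((43*(-244) + 350) + P) = sqrt((43*(-244) + 350) + 88435) = sqrt((-10492 + 350) + 88435) = sqrt(-10142 + 88435) = sqrt(78293)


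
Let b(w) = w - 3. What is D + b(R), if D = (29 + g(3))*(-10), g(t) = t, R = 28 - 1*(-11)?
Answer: -284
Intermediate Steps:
R = 39 (R = 28 + 11 = 39)
b(w) = -3 + w
D = -320 (D = (29 + 3)*(-10) = 32*(-10) = -320)
D + b(R) = -320 + (-3 + 39) = -320 + 36 = -284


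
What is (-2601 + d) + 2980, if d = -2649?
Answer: -2270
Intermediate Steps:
(-2601 + d) + 2980 = (-2601 - 2649) + 2980 = -5250 + 2980 = -2270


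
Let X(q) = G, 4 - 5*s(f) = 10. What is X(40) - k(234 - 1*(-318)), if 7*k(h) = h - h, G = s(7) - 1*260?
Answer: -1306/5 ≈ -261.20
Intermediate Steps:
s(f) = -6/5 (s(f) = ⅘ - ⅕*10 = ⅘ - 2 = -6/5)
G = -1306/5 (G = -6/5 - 1*260 = -6/5 - 260 = -1306/5 ≈ -261.20)
X(q) = -1306/5
k(h) = 0 (k(h) = (h - h)/7 = (⅐)*0 = 0)
X(40) - k(234 - 1*(-318)) = -1306/5 - 1*0 = -1306/5 + 0 = -1306/5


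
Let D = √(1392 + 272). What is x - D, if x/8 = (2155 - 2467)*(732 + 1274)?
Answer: -5006976 - 8*√26 ≈ -5.0070e+6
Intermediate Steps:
D = 8*√26 (D = √1664 = 8*√26 ≈ 40.792)
x = -5006976 (x = 8*((2155 - 2467)*(732 + 1274)) = 8*(-312*2006) = 8*(-625872) = -5006976)
x - D = -5006976 - 8*√26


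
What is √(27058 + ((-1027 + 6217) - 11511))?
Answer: √20737 ≈ 144.00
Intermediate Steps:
√(27058 + ((-1027 + 6217) - 11511)) = √(27058 + (5190 - 11511)) = √(27058 - 6321) = √20737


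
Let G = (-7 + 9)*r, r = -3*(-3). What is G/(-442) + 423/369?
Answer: 10018/9061 ≈ 1.1056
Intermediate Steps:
r = 9
G = 18 (G = (-7 + 9)*9 = 2*9 = 18)
G/(-442) + 423/369 = 18/(-442) + 423/369 = 18*(-1/442) + 423*(1/369) = -9/221 + 47/41 = 10018/9061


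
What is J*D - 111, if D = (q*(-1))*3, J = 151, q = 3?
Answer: -1470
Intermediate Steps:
D = -9 (D = (3*(-1))*3 = -3*3 = -9)
J*D - 111 = 151*(-9) - 111 = -1359 - 111 = -1470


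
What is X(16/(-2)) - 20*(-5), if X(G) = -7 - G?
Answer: 101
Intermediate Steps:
X(16/(-2)) - 20*(-5) = (-7 - 16/(-2)) - 20*(-5) = (-7 - 16*(-1)/2) + 100 = (-7 - 1*(-8)) + 100 = (-7 + 8) + 100 = 1 + 100 = 101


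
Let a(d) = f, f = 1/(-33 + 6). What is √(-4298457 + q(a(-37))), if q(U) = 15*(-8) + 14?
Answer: I*√4298563 ≈ 2073.3*I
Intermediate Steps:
f = -1/27 (f = 1/(-27) = -1/27 ≈ -0.037037)
a(d) = -1/27
q(U) = -106 (q(U) = -120 + 14 = -106)
√(-4298457 + q(a(-37))) = √(-4298457 - 106) = √(-4298563) = I*√4298563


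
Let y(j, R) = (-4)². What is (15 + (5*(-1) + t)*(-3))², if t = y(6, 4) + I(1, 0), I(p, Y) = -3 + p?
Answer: 144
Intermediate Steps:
y(j, R) = 16
t = 14 (t = 16 + (-3 + 1) = 16 - 2 = 14)
(15 + (5*(-1) + t)*(-3))² = (15 + (5*(-1) + 14)*(-3))² = (15 + (-5 + 14)*(-3))² = (15 + 9*(-3))² = (15 - 27)² = (-12)² = 144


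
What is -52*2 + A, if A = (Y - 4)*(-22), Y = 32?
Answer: -720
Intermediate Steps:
A = -616 (A = (32 - 4)*(-22) = 28*(-22) = -616)
-52*2 + A = -52*2 - 616 = -104 - 616 = -720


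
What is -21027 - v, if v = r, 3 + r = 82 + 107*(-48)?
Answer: -15970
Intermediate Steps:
r = -5057 (r = -3 + (82 + 107*(-48)) = -3 + (82 - 5136) = -3 - 5054 = -5057)
v = -5057
-21027 - v = -21027 - 1*(-5057) = -21027 + 5057 = -15970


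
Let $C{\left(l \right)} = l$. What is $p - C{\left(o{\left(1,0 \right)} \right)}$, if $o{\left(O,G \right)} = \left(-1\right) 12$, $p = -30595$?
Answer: $-30583$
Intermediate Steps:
$o{\left(O,G \right)} = -12$
$p - C{\left(o{\left(1,0 \right)} \right)} = -30595 - -12 = -30595 + 12 = -30583$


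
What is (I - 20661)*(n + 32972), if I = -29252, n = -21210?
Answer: -587076706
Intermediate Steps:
(I - 20661)*(n + 32972) = (-29252 - 20661)*(-21210 + 32972) = -49913*11762 = -587076706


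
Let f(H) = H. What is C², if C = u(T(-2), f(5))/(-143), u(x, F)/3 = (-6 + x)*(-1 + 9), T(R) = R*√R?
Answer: 16128/20449 + 13824*I*√2/20449 ≈ 0.78869 + 0.95604*I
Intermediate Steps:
T(R) = R^(3/2)
u(x, F) = -144 + 24*x (u(x, F) = 3*((-6 + x)*(-1 + 9)) = 3*((-6 + x)*8) = 3*(-48 + 8*x) = -144 + 24*x)
C = 144/143 + 48*I*√2/143 (C = (-144 + 24*(-2)^(3/2))/(-143) = (-144 + 24*(-2*I*√2))*(-1/143) = (-144 - 48*I*√2)*(-1/143) = 144/143 + 48*I*√2/143 ≈ 1.007 + 0.4747*I)
C² = (144/143 + 48*I*√2/143)²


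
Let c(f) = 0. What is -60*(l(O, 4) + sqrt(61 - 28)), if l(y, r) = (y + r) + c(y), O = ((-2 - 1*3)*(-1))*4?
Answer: -1440 - 60*sqrt(33) ≈ -1784.7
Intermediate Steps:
O = 20 (O = ((-2 - 3)*(-1))*4 = -5*(-1)*4 = 5*4 = 20)
l(y, r) = r + y (l(y, r) = (y + r) + 0 = (r + y) + 0 = r + y)
-60*(l(O, 4) + sqrt(61 - 28)) = -60*((4 + 20) + sqrt(61 - 28)) = -60*(24 + sqrt(33)) = -1440 - 60*sqrt(33)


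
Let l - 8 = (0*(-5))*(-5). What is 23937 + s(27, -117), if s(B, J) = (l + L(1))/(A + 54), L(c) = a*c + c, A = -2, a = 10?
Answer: 1244743/52 ≈ 23937.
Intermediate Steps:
L(c) = 11*c (L(c) = 10*c + c = 11*c)
l = 8 (l = 8 + (0*(-5))*(-5) = 8 + 0*(-5) = 8 + 0 = 8)
s(B, J) = 19/52 (s(B, J) = (8 + 11*1)/(-2 + 54) = (8 + 11)/52 = 19*(1/52) = 19/52)
23937 + s(27, -117) = 23937 + 19/52 = 1244743/52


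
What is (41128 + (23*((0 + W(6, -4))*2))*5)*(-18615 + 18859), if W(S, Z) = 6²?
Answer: 12055552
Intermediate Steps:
W(S, Z) = 36
(41128 + (23*((0 + W(6, -4))*2))*5)*(-18615 + 18859) = (41128 + (23*((0 + 36)*2))*5)*(-18615 + 18859) = (41128 + (23*(36*2))*5)*244 = (41128 + (23*72)*5)*244 = (41128 + 1656*5)*244 = (41128 + 8280)*244 = 49408*244 = 12055552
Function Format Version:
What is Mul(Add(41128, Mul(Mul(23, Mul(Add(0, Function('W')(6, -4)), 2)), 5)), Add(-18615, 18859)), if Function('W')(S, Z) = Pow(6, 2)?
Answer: 12055552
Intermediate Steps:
Function('W')(S, Z) = 36
Mul(Add(41128, Mul(Mul(23, Mul(Add(0, Function('W')(6, -4)), 2)), 5)), Add(-18615, 18859)) = Mul(Add(41128, Mul(Mul(23, Mul(Add(0, 36), 2)), 5)), Add(-18615, 18859)) = Mul(Add(41128, Mul(Mul(23, Mul(36, 2)), 5)), 244) = Mul(Add(41128, Mul(Mul(23, 72), 5)), 244) = Mul(Add(41128, Mul(1656, 5)), 244) = Mul(Add(41128, 8280), 244) = Mul(49408, 244) = 12055552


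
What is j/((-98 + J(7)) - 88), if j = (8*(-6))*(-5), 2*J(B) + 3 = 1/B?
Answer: -105/82 ≈ -1.2805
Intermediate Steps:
J(B) = -3/2 + 1/(2*B)
j = 240 (j = -48*(-5) = 240)
j/((-98 + J(7)) - 88) = 240/((-98 + (1/2)*(1 - 3*7)/7) - 88) = 240/((-98 + (1/2)*(1/7)*(1 - 21)) - 88) = 240/((-98 + (1/2)*(1/7)*(-20)) - 88) = 240/((-98 - 10/7) - 88) = 240/(-696/7 - 88) = 240/(-1312/7) = 240*(-7/1312) = -105/82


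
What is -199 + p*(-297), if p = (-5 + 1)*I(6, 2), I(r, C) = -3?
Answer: -3763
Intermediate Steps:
p = 12 (p = (-5 + 1)*(-3) = -4*(-3) = 12)
-199 + p*(-297) = -199 + 12*(-297) = -199 - 3564 = -3763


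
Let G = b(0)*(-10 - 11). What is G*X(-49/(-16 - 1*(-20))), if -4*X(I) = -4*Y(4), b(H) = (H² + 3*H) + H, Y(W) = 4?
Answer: 0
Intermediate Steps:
b(H) = H² + 4*H
X(I) = 4 (X(I) = -(-1)*4 = -¼*(-16) = 4)
G = 0 (G = (0*(4 + 0))*(-10 - 11) = (0*4)*(-21) = 0*(-21) = 0)
G*X(-49/(-16 - 1*(-20))) = 0*4 = 0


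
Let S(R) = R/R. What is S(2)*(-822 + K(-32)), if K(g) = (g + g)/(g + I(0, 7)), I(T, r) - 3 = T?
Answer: -23774/29 ≈ -819.79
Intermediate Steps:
I(T, r) = 3 + T
S(R) = 1
K(g) = 2*g/(3 + g) (K(g) = (g + g)/(g + (3 + 0)) = (2*g)/(g + 3) = (2*g)/(3 + g) = 2*g/(3 + g))
S(2)*(-822 + K(-32)) = 1*(-822 + 2*(-32)/(3 - 32)) = 1*(-822 + 2*(-32)/(-29)) = 1*(-822 + 2*(-32)*(-1/29)) = 1*(-822 + 64/29) = 1*(-23774/29) = -23774/29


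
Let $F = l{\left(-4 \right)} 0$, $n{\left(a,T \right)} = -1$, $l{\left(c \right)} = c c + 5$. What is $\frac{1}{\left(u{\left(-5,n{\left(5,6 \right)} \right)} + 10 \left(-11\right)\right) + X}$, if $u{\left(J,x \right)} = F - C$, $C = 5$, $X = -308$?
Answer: $- \frac{1}{423} \approx -0.0023641$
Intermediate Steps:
$l{\left(c \right)} = 5 + c^{2}$ ($l{\left(c \right)} = c^{2} + 5 = 5 + c^{2}$)
$F = 0$ ($F = \left(5 + \left(-4\right)^{2}\right) 0 = \left(5 + 16\right) 0 = 21 \cdot 0 = 0$)
$u{\left(J,x \right)} = -5$ ($u{\left(J,x \right)} = 0 - 5 = -5$)
$\frac{1}{\left(u{\left(-5,n{\left(5,6 \right)} \right)} + 10 \left(-11\right)\right) + X} = \frac{1}{\left(-5 + 10 \left(-11\right)\right) - 308} = \frac{1}{\left(-5 - 110\right) - 308} = \frac{1}{-115 - 308} = \frac{1}{-423} = - \frac{1}{423}$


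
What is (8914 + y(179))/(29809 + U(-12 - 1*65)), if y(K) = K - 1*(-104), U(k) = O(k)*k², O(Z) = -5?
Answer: 9197/164 ≈ 56.079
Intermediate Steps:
U(k) = -5*k²
y(K) = 104 + K (y(K) = K + 104 = 104 + K)
(8914 + y(179))/(29809 + U(-12 - 1*65)) = (8914 + (104 + 179))/(29809 - 5*(-12 - 1*65)²) = (8914 + 283)/(29809 - 5*(-12 - 65)²) = 9197/(29809 - 5*(-77)²) = 9197/(29809 - 5*5929) = 9197/(29809 - 29645) = 9197/164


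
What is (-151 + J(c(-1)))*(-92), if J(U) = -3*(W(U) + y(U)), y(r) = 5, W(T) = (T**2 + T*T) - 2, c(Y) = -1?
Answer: 15272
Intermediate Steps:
W(T) = -2 + 2*T**2 (W(T) = (T**2 + T**2) - 2 = 2*T**2 - 2 = -2 + 2*T**2)
J(U) = -9 - 6*U**2 (J(U) = -3*((-2 + 2*U**2) + 5) = -3*(3 + 2*U**2) = -9 - 6*U**2)
(-151 + J(c(-1)))*(-92) = (-151 + (-9 - 6*(-1)**2))*(-92) = (-151 + (-9 - 6*1))*(-92) = (-151 + (-9 - 6))*(-92) = (-151 - 15)*(-92) = -166*(-92) = 15272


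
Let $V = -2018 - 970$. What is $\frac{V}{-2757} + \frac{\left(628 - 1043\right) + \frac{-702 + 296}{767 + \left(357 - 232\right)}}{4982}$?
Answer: $\frac{2042799845}{2041992268} \approx 1.0004$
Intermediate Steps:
$V = -2988$
$\frac{V}{-2757} + \frac{\left(628 - 1043\right) + \frac{-702 + 296}{767 + \left(357 - 232\right)}}{4982} = - \frac{2988}{-2757} + \frac{\left(628 - 1043\right) + \frac{-702 + 296}{767 + \left(357 - 232\right)}}{4982} = \left(-2988\right) \left(- \frac{1}{2757}\right) + \left(-415 - \frac{406}{767 + \left(357 - 232\right)}\right) \frac{1}{4982} = \frac{996}{919} + \left(-415 - \frac{406}{767 + 125}\right) \frac{1}{4982} = \frac{996}{919} + \left(-415 - \frac{406}{892}\right) \frac{1}{4982} = \frac{996}{919} + \left(-415 - \frac{203}{446}\right) \frac{1}{4982} = \frac{996}{919} - \frac{185293}{2221972} = \frac{2042799845}{2041992268}$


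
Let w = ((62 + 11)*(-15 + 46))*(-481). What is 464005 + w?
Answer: -624498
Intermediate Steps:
w = -1088503 (w = (73*31)*(-481) = 2263*(-481) = -1088503)
464005 + w = 464005 - 1088503 = -624498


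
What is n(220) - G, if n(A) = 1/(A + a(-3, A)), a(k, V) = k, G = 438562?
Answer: -95167953/217 ≈ -4.3856e+5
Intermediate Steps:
n(A) = 1/(-3 + A) (n(A) = 1/(A - 3) = 1/(-3 + A))
n(220) - G = 1/(-3 + 220) - 1*438562 = 1/217 - 438562 = -95167953/217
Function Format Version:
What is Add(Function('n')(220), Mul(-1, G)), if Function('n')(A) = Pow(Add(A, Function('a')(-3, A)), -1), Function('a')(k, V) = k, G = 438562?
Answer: Rational(-95167953, 217) ≈ -4.3856e+5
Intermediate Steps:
Function('n')(A) = Pow(Add(-3, A), -1) (Function('n')(A) = Pow(Add(A, -3), -1) = Pow(Add(-3, A), -1))
Add(Function('n')(220), Mul(-1, G)) = Add(Pow(Add(-3, 220), -1), Mul(-1, 438562)) = Add(Pow(217, -1), -438562) = Add(Rational(1, 217), -438562) = Rational(-95167953, 217)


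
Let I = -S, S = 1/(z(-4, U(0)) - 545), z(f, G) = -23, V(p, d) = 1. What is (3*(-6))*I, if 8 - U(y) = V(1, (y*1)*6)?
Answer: -9/284 ≈ -0.031690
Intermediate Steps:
U(y) = 7 (U(y) = 8 - 1*1 = 8 - 1 = 7)
S = -1/568 (S = 1/(-23 - 545) = 1/(-568) = -1/568 ≈ -0.0017606)
I = 1/568 (I = -1*(-1/568) = 1/568 ≈ 0.0017606)
(3*(-6))*I = (3*(-6))*(1/568) = -18*1/568 = -9/284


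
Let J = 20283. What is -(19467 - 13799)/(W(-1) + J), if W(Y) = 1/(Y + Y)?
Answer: -11336/40565 ≈ -0.27945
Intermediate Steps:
W(Y) = 1/(2*Y)
-(19467 - 13799)/(W(-1) + J) = -(19467 - 13799)/((½)/(-1) + 20283) = -5668/((½)*(-1) + 20283) = -5668/(-½ + 20283) = -5668/40565/2 = -5668*2/40565 = -1*11336/40565 = -11336/40565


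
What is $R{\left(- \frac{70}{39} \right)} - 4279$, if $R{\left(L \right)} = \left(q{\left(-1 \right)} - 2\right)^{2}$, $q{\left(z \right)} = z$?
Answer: $-4270$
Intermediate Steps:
$R{\left(L \right)} = 9$ ($R{\left(L \right)} = \left(-1 - 2\right)^{2} = \left(-3\right)^{2} = 9$)
$R{\left(- \frac{70}{39} \right)} - 4279 = 9 - 4279 = -4270$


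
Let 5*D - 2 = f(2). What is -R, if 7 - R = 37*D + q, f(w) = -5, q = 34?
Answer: 24/5 ≈ 4.8000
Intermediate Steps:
D = -⅗ (D = ⅖ + (⅕)*(-5) = ⅖ - 1 = -⅗ ≈ -0.60000)
R = -24/5 (R = 7 - (37*(-⅗) + 34) = 7 - (-111/5 + 34) = 7 - 1*59/5 = 7 - 59/5 = -24/5 ≈ -4.8000)
-R = -1*(-24/5) = 24/5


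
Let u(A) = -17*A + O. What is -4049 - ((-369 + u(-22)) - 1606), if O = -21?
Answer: -2427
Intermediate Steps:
u(A) = -21 - 17*A (u(A) = -17*A - 21 = -21 - 17*A)
-4049 - ((-369 + u(-22)) - 1606) = -4049 - ((-369 + (-21 - 17*(-22))) - 1606) = -4049 - ((-369 + (-21 + 374)) - 1606) = -4049 - ((-369 + 353) - 1606) = -4049 - (-16 - 1606) = -4049 - 1*(-1622) = -4049 + 1622 = -2427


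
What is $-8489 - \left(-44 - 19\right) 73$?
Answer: $-3890$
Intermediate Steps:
$-8489 - \left(-44 - 19\right) 73 = -8489 - \left(-63\right) 73 = -8489 - -4599 = -8489 + 4599 = -3890$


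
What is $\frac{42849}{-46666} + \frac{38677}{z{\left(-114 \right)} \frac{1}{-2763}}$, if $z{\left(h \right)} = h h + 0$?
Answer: $- \frac{277083222365}{33692852} \approx -8223.8$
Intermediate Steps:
$z{\left(h \right)} = h^{2}$ ($z{\left(h \right)} = h^{2} + 0 = h^{2}$)
$\frac{42849}{-46666} + \frac{38677}{z{\left(-114 \right)} \frac{1}{-2763}} = \frac{42849}{-46666} + \frac{38677}{\left(-114\right)^{2} \frac{1}{-2763}} = 42849 \left(- \frac{1}{46666}\right) + \frac{38677}{12996 \left(- \frac{1}{2763}\right)} = - \frac{42849}{46666} + \frac{38677}{- \frac{1444}{307}} = - \frac{42849}{46666} + 38677 \left(- \frac{307}{1444}\right) = - \frac{42849}{46666} - \frac{11873839}{1444} = - \frac{277083222365}{33692852}$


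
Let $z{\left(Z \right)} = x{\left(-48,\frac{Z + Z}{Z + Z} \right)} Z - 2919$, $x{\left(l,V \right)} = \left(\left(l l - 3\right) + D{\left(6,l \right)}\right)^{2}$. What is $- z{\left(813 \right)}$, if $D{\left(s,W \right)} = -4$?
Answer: $-4289554998$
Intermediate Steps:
$x{\left(l,V \right)} = \left(-7 + l^{2}\right)^{2}$ ($x{\left(l,V \right)} = \left(\left(l l - 3\right) - 4\right)^{2} = \left(\left(l^{2} - 3\right) - 4\right)^{2} = \left(\left(-3 + l^{2}\right) - 4\right)^{2} = \left(-7 + l^{2}\right)^{2}$)
$z{\left(Z \right)} = -2919 + 5276209 Z$ ($z{\left(Z \right)} = \left(-7 + \left(-48\right)^{2}\right)^{2} Z - 2919 = \left(-7 + 2304\right)^{2} Z - 2919 = 2297^{2} Z - 2919 = 5276209 Z - 2919 = -2919 + 5276209 Z$)
$- z{\left(813 \right)} = - (-2919 + 5276209 \cdot 813) = - (-2919 + 4289557917) = \left(-1\right) 4289554998 = -4289554998$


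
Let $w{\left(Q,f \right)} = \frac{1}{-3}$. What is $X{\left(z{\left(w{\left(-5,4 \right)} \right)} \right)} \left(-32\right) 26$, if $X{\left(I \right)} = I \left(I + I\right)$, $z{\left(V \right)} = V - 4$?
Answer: $- \frac{281216}{9} \approx -31246.0$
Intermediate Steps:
$w{\left(Q,f \right)} = - \frac{1}{3}$
$z{\left(V \right)} = -4 + V$
$X{\left(I \right)} = 2 I^{2}$ ($X{\left(I \right)} = I 2 I = 2 I^{2}$)
$X{\left(z{\left(w{\left(-5,4 \right)} \right)} \right)} \left(-32\right) 26 = 2 \left(-4 - \frac{1}{3}\right)^{2} \left(-32\right) 26 = 2 \left(- \frac{13}{3}\right)^{2} \left(-32\right) 26 = 2 \cdot \frac{169}{9} \left(-32\right) 26 = \frac{338}{9} \left(-32\right) 26 = \left(- \frac{10816}{9}\right) 26 = - \frac{281216}{9}$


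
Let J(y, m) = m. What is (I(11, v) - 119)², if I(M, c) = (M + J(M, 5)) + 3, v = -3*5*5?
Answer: 10000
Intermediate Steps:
v = -75 (v = -15*5 = -75)
I(M, c) = 8 + M (I(M, c) = (M + 5) + 3 = (5 + M) + 3 = 8 + M)
(I(11, v) - 119)² = ((8 + 11) - 119)² = (19 - 119)² = (-100)² = 10000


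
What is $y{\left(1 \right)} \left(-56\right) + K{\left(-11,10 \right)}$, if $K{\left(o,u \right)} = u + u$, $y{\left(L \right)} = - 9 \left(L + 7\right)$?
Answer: $4052$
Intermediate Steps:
$y{\left(L \right)} = -63 - 9 L$ ($y{\left(L \right)} = - 9 \left(7 + L\right) = -63 - 9 L$)
$K{\left(o,u \right)} = 2 u$
$y{\left(1 \right)} \left(-56\right) + K{\left(-11,10 \right)} = \left(-63 - 9\right) \left(-56\right) + 2 \cdot 10 = \left(-63 - 9\right) \left(-56\right) + 20 = \left(-72\right) \left(-56\right) + 20 = 4032 + 20 = 4052$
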